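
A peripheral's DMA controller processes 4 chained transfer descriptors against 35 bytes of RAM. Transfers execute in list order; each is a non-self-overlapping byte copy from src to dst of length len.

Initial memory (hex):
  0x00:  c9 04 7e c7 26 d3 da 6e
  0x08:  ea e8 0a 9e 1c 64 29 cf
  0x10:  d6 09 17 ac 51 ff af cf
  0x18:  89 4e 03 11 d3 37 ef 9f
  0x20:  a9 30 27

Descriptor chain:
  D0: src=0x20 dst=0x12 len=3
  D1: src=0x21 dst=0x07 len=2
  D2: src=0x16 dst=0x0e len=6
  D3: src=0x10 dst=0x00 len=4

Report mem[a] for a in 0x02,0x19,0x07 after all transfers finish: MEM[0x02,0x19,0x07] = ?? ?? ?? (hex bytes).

  after D0: wrote 3B at 0x12 = a93027
  after D1: wrote 2B at 0x07 = 3027
  after D2: wrote 6B at 0x0e = afcf894e0311
  after D3: wrote 4B at 0x00 = 894e0311
query mem[0x02]=0x03, mem[0x19]=0x4e, mem[0x07]=0x30

MEM[0x02,0x19,0x07] = 03 4e 30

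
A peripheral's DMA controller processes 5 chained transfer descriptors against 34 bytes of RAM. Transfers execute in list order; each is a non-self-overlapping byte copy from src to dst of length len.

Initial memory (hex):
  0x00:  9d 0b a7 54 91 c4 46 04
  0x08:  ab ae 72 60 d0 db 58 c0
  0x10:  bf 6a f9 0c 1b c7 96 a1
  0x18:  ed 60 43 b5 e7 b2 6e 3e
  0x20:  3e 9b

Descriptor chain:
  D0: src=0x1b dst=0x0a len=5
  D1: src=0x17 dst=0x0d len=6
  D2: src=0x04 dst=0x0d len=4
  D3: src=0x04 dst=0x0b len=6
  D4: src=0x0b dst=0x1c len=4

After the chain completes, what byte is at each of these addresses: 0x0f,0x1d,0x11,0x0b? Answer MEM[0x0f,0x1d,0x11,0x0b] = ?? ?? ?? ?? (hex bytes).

#0 dst[0x0a+5] := {0xb5,0xe7,0xb2,0x6e,0x3e}
#1 dst[0x0d+6] := {0xa1,0xed,0x60,0x43,0xb5,0xe7}
#2 dst[0x0d+4] := {0x91,0xc4,0x46,0x04}
#3 dst[0x0b+6] := {0x91,0xc4,0x46,0x04,0xab,0xae}
#4 dst[0x1c+4] := {0x91,0xc4,0x46,0x04}
query mem[0x0f]=0xab, mem[0x1d]=0xc4, mem[0x11]=0xb5, mem[0x0b]=0x91

MEM[0x0f,0x1d,0x11,0x0b] = ab c4 b5 91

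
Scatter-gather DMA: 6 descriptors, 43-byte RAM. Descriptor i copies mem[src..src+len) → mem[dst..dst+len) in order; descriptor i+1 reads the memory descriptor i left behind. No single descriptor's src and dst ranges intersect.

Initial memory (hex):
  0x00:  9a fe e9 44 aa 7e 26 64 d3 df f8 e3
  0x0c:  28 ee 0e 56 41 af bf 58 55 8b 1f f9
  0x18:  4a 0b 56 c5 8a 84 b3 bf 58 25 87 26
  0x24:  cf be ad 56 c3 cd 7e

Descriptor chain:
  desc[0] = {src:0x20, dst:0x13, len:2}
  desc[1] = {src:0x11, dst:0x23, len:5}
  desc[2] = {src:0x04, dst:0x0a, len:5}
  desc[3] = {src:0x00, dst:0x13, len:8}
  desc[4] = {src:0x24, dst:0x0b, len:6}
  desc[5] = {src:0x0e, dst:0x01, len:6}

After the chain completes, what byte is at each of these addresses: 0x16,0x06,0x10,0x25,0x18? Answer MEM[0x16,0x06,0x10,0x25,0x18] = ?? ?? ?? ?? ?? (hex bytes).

D0: mem[0x13..0x14] <- [58 25]
D1: mem[0x23..0x27] <- [af bf 58 25 8b]
D2: mem[0x0a..0x0e] <- [aa 7e 26 64 d3]
D3: mem[0x13..0x1a] <- [9a fe e9 44 aa 7e 26 64]
D4: mem[0x0b..0x10] <- [bf 58 25 8b c3 cd]
D5: mem[0x01..0x06] <- [8b c3 cd af bf 9a]
query mem[0x16]=0x44, mem[0x06]=0x9a, mem[0x10]=0xcd, mem[0x25]=0x58, mem[0x18]=0x7e

MEM[0x16,0x06,0x10,0x25,0x18] = 44 9a cd 58 7e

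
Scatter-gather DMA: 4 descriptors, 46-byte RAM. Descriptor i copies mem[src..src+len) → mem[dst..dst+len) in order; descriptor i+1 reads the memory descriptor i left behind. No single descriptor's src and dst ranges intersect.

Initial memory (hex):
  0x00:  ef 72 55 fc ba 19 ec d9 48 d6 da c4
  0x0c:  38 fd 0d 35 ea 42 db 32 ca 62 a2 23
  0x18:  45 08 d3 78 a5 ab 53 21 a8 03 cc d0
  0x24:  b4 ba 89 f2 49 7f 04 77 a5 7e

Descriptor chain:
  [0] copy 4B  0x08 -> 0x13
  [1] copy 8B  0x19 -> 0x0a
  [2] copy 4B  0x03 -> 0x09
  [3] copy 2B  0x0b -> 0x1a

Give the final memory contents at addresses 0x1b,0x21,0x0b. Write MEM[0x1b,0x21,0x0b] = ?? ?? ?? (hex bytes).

MEM[0x1b,0x21,0x0b] = ec 03 19

  after D0: wrote 4B at 0x13 = 48d6dac4
  after D1: wrote 8B at 0x0a = 08d378a5ab5321a8
  after D2: wrote 4B at 0x09 = fcba19ec
  after D3: wrote 2B at 0x1a = 19ec
query mem[0x1b]=0xec, mem[0x21]=0x03, mem[0x0b]=0x19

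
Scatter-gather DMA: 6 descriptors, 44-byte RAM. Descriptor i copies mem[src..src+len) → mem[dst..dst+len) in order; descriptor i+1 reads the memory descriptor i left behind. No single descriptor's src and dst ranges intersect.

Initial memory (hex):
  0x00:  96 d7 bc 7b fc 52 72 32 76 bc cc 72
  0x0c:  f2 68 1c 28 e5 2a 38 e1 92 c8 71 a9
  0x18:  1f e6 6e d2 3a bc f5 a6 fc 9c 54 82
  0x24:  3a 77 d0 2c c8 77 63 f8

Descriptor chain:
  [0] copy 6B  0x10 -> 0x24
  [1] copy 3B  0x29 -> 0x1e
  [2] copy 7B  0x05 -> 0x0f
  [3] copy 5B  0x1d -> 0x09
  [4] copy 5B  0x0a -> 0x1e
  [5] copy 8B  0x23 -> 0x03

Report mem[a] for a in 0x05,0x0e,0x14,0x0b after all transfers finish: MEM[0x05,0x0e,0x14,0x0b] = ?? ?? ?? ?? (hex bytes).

D0: mem[0x24..0x29] <- [e5 2a 38 e1 92 c8]
D1: mem[0x1e..0x20] <- [c8 63 f8]
D2: mem[0x0f..0x15] <- [52 72 32 76 bc cc 72]
D3: mem[0x09..0x0d] <- [bc c8 63 f8 9c]
D4: mem[0x1e..0x22] <- [c8 63 f8 9c 1c]
D5: mem[0x03..0x0a] <- [82 e5 2a 38 e1 92 c8 63]
query mem[0x05]=0x2a, mem[0x0e]=0x1c, mem[0x14]=0xcc, mem[0x0b]=0x63

MEM[0x05,0x0e,0x14,0x0b] = 2a 1c cc 63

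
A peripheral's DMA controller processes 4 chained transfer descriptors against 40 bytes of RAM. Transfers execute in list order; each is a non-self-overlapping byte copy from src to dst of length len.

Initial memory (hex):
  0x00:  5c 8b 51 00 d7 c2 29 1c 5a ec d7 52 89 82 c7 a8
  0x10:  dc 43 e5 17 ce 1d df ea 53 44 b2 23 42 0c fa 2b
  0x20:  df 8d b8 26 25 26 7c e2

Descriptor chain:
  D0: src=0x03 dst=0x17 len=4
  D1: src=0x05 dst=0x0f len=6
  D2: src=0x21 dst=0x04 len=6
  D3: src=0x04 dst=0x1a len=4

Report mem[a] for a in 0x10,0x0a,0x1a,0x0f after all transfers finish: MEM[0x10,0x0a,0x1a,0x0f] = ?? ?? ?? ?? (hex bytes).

D0: mem[0x17..0x1a] <- [00 d7 c2 29]
D1: mem[0x0f..0x14] <- [c2 29 1c 5a ec d7]
D2: mem[0x04..0x09] <- [8d b8 26 25 26 7c]
D3: mem[0x1a..0x1d] <- [8d b8 26 25]
query mem[0x10]=0x29, mem[0x0a]=0xd7, mem[0x1a]=0x8d, mem[0x0f]=0xc2

MEM[0x10,0x0a,0x1a,0x0f] = 29 d7 8d c2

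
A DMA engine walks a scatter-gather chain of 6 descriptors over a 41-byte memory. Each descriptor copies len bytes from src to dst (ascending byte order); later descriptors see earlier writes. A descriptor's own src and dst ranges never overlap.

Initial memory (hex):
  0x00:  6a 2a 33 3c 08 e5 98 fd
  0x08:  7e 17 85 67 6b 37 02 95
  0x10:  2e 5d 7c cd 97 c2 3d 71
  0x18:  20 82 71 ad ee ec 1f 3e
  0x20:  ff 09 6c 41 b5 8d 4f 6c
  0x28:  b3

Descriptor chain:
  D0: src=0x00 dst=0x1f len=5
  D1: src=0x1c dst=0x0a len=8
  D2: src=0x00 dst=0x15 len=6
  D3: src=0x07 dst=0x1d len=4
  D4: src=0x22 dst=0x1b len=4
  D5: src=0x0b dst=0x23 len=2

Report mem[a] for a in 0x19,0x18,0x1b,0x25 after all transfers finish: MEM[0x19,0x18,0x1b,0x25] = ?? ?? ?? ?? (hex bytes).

MEM[0x19,0x18,0x1b,0x25] = 08 3c 3c 8d

[0] 0x00->0x1f len=5 : 6a 2a 33 3c 08
[1] 0x1c->0x0a len=8 : ee ec 1f 6a 2a 33 3c 08
[2] 0x00->0x15 len=6 : 6a 2a 33 3c 08 e5
[3] 0x07->0x1d len=4 : fd 7e 17 ee
[4] 0x22->0x1b len=4 : 3c 08 b5 8d
[5] 0x0b->0x23 len=2 : ec 1f
query mem[0x19]=0x08, mem[0x18]=0x3c, mem[0x1b]=0x3c, mem[0x25]=0x8d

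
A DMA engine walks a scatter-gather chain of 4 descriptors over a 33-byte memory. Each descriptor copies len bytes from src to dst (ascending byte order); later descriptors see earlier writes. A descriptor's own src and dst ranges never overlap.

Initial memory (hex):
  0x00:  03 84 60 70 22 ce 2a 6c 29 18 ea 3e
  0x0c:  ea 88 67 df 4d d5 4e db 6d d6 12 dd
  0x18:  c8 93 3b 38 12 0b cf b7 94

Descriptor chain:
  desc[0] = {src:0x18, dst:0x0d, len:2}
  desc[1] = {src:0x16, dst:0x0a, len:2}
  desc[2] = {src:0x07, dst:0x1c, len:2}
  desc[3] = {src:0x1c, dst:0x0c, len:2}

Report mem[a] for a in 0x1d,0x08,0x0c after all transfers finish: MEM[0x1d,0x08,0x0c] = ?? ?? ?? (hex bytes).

D0: mem[0x0d..0x0e] <- [c8 93]
D1: mem[0x0a..0x0b] <- [12 dd]
D2: mem[0x1c..0x1d] <- [6c 29]
D3: mem[0x0c..0x0d] <- [6c 29]
query mem[0x1d]=0x29, mem[0x08]=0x29, mem[0x0c]=0x6c

MEM[0x1d,0x08,0x0c] = 29 29 6c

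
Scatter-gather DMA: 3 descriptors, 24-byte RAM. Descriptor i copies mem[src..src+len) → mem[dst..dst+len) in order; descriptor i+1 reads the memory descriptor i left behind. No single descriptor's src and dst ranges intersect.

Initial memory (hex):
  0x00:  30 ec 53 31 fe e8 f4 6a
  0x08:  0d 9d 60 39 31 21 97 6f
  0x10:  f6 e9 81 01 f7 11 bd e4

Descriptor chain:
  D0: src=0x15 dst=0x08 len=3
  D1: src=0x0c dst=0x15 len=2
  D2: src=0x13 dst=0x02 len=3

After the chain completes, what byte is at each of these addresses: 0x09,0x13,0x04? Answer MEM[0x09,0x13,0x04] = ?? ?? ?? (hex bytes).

MEM[0x09,0x13,0x04] = bd 01 31

[0] 0x15->0x08 len=3 : 11 bd e4
[1] 0x0c->0x15 len=2 : 31 21
[2] 0x13->0x02 len=3 : 01 f7 31
query mem[0x09]=0xbd, mem[0x13]=0x01, mem[0x04]=0x31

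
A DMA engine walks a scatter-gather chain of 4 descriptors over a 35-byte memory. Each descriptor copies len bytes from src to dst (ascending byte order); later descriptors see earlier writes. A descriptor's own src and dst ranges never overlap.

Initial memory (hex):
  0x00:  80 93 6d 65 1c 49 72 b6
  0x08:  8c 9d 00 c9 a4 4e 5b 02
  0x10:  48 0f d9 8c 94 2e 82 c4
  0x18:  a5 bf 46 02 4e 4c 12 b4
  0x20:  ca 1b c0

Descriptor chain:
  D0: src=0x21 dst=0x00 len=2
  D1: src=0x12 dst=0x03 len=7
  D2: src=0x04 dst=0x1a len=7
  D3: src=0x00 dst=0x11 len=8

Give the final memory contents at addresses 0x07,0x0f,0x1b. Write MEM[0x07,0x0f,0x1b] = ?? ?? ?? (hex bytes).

MEM[0x07,0x0f,0x1b] = 82 02 94

D0: mem[0x00..0x01] <- [1b c0]
D1: mem[0x03..0x09] <- [d9 8c 94 2e 82 c4 a5]
D2: mem[0x1a..0x20] <- [8c 94 2e 82 c4 a5 00]
D3: mem[0x11..0x18] <- [1b c0 6d d9 8c 94 2e 82]
query mem[0x07]=0x82, mem[0x0f]=0x02, mem[0x1b]=0x94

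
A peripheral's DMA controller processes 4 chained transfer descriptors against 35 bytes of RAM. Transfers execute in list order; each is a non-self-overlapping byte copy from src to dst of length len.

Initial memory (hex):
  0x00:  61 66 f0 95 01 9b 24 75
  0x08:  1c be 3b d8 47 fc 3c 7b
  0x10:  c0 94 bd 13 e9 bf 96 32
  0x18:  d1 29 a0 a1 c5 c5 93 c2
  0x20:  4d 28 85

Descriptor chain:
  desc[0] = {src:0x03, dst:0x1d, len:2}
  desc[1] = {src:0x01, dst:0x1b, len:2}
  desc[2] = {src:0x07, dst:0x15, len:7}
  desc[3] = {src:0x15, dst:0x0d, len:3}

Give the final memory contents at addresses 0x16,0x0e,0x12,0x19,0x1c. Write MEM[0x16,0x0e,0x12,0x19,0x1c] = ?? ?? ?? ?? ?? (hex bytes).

MEM[0x16,0x0e,0x12,0x19,0x1c] = 1c 1c bd d8 f0

[0] 0x03->0x1d len=2 : 95 01
[1] 0x01->0x1b len=2 : 66 f0
[2] 0x07->0x15 len=7 : 75 1c be 3b d8 47 fc
[3] 0x15->0x0d len=3 : 75 1c be
query mem[0x16]=0x1c, mem[0x0e]=0x1c, mem[0x12]=0xbd, mem[0x19]=0xd8, mem[0x1c]=0xf0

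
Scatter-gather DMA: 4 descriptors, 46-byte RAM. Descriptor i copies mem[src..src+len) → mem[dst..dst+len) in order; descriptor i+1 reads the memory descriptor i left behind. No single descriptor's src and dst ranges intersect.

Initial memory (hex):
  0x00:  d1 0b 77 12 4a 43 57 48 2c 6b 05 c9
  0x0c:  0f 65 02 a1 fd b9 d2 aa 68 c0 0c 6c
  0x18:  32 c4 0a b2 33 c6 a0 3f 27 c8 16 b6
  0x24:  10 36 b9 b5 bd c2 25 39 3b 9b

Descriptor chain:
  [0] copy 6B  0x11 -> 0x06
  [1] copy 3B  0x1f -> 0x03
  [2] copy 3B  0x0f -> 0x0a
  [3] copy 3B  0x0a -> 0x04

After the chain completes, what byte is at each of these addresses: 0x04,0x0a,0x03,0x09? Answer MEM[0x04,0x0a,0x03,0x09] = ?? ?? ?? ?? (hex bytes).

MEM[0x04,0x0a,0x03,0x09] = a1 a1 3f 68

  after D0: wrote 6B at 0x06 = b9d2aa68c00c
  after D1: wrote 3B at 0x03 = 3f27c8
  after D2: wrote 3B at 0x0a = a1fdb9
  after D3: wrote 3B at 0x04 = a1fdb9
query mem[0x04]=0xa1, mem[0x0a]=0xa1, mem[0x03]=0x3f, mem[0x09]=0x68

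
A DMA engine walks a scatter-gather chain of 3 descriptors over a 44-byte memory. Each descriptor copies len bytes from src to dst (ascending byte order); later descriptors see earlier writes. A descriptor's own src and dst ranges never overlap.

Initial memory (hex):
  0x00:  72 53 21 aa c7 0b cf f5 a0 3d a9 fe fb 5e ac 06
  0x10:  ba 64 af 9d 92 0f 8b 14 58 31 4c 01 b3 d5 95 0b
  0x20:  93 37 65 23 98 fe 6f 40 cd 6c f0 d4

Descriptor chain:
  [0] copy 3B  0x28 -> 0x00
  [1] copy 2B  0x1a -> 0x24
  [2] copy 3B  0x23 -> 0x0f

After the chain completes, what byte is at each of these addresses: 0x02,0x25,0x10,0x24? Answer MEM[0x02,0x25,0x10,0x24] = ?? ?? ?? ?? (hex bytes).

#0 dst[0x00+3] := {0xcd,0x6c,0xf0}
#1 dst[0x24+2] := {0x4c,0x01}
#2 dst[0x0f+3] := {0x23,0x4c,0x01}
query mem[0x02]=0xf0, mem[0x25]=0x01, mem[0x10]=0x4c, mem[0x24]=0x4c

MEM[0x02,0x25,0x10,0x24] = f0 01 4c 4c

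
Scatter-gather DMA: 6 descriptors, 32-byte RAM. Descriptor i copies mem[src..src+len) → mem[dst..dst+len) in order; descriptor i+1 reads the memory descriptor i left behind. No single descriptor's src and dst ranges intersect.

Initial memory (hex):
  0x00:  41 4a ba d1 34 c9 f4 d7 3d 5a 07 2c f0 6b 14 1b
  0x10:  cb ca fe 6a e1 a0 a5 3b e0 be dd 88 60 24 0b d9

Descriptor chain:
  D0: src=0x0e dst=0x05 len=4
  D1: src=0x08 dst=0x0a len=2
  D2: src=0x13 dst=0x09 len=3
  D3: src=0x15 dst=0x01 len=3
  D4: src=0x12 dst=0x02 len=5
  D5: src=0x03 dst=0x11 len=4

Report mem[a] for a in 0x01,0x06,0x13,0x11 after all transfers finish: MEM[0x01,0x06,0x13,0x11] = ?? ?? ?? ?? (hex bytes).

  after D0: wrote 4B at 0x05 = 141bcbca
  after D1: wrote 2B at 0x0a = ca5a
  after D2: wrote 3B at 0x09 = 6ae1a0
  after D3: wrote 3B at 0x01 = a0a53b
  after D4: wrote 5B at 0x02 = fe6ae1a0a5
  after D5: wrote 4B at 0x11 = 6ae1a0a5
query mem[0x01]=0xa0, mem[0x06]=0xa5, mem[0x13]=0xa0, mem[0x11]=0x6a

MEM[0x01,0x06,0x13,0x11] = a0 a5 a0 6a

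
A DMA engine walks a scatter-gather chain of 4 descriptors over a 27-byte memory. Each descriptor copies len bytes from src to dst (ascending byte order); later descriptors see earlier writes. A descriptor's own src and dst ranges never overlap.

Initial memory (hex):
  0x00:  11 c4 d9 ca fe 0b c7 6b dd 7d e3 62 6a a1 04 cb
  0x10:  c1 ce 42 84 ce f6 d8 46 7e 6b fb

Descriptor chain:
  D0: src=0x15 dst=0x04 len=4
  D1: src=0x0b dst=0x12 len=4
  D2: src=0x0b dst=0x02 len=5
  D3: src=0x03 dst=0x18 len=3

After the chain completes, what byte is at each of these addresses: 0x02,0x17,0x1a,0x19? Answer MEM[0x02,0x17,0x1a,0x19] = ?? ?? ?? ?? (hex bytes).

#0 dst[0x04+4] := {0xf6,0xd8,0x46,0x7e}
#1 dst[0x12+4] := {0x62,0x6a,0xa1,0x04}
#2 dst[0x02+5] := {0x62,0x6a,0xa1,0x04,0xcb}
#3 dst[0x18+3] := {0x6a,0xa1,0x04}
query mem[0x02]=0x62, mem[0x17]=0x46, mem[0x1a]=0x04, mem[0x19]=0xa1

MEM[0x02,0x17,0x1a,0x19] = 62 46 04 a1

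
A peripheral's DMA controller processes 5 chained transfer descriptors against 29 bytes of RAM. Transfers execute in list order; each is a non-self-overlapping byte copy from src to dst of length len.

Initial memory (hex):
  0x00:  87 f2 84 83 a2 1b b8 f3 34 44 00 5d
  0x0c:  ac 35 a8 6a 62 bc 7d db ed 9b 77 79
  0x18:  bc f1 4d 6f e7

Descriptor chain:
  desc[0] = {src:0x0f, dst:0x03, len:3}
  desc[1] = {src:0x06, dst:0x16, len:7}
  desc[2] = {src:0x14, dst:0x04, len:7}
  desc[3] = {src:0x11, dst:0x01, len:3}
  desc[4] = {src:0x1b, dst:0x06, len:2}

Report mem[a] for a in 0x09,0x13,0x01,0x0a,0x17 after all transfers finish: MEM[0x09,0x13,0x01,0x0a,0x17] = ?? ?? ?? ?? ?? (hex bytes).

MEM[0x09,0x13,0x01,0x0a,0x17] = 44 db bc 00 f3

  after D0: wrote 3B at 0x03 = 6a62bc
  after D1: wrote 7B at 0x16 = b8f33444005dac
  after D2: wrote 7B at 0x04 = ed9bb8f3344400
  after D3: wrote 3B at 0x01 = bc7ddb
  after D4: wrote 2B at 0x06 = 5dac
query mem[0x09]=0x44, mem[0x13]=0xdb, mem[0x01]=0xbc, mem[0x0a]=0x00, mem[0x17]=0xf3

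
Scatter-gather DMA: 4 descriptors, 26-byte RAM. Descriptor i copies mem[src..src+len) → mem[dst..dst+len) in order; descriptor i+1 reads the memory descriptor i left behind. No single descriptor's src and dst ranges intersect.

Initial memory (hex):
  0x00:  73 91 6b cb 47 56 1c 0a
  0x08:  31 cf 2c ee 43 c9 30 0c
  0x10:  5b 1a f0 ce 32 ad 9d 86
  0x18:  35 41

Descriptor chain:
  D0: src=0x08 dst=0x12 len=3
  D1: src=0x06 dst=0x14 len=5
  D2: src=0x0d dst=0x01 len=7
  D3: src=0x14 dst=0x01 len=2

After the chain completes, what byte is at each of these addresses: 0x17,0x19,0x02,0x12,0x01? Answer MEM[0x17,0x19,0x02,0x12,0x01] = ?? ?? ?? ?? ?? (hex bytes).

MEM[0x17,0x19,0x02,0x12,0x01] = cf 41 0a 31 1c

#0 dst[0x12+3] := {0x31,0xcf,0x2c}
#1 dst[0x14+5] := {0x1c,0x0a,0x31,0xcf,0x2c}
#2 dst[0x01+7] := {0xc9,0x30,0x0c,0x5b,0x1a,0x31,0xcf}
#3 dst[0x01+2] := {0x1c,0x0a}
query mem[0x17]=0xcf, mem[0x19]=0x41, mem[0x02]=0x0a, mem[0x12]=0x31, mem[0x01]=0x1c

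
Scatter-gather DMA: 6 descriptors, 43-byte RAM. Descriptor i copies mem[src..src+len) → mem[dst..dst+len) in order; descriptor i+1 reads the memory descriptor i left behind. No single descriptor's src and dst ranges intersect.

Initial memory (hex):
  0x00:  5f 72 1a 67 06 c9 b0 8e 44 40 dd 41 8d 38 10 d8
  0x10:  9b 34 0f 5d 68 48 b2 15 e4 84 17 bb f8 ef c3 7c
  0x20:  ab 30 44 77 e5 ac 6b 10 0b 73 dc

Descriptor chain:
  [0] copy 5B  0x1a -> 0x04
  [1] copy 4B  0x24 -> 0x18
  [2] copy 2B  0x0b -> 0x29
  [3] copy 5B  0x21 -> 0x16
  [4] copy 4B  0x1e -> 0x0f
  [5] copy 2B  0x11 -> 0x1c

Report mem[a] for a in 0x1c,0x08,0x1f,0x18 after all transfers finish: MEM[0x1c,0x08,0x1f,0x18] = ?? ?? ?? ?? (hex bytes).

MEM[0x1c,0x08,0x1f,0x18] = ab c3 7c 77

[0] 0x1a->0x04 len=5 : 17 bb f8 ef c3
[1] 0x24->0x18 len=4 : e5 ac 6b 10
[2] 0x0b->0x29 len=2 : 41 8d
[3] 0x21->0x16 len=5 : 30 44 77 e5 ac
[4] 0x1e->0x0f len=4 : c3 7c ab 30
[5] 0x11->0x1c len=2 : ab 30
query mem[0x1c]=0xab, mem[0x08]=0xc3, mem[0x1f]=0x7c, mem[0x18]=0x77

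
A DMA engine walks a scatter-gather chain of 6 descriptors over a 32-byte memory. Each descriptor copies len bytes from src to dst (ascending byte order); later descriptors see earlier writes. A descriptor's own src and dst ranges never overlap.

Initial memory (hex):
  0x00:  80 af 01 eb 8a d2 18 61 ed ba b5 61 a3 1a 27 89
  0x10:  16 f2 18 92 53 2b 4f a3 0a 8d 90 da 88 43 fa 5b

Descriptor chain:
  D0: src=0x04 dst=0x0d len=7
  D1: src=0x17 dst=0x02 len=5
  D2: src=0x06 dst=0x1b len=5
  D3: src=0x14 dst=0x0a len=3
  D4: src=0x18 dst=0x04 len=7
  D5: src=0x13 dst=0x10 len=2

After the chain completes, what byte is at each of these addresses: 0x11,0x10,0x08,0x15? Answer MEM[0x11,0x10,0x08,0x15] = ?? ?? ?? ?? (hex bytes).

MEM[0x11,0x10,0x08,0x15] = 53 b5 61 2b

[0] 0x04->0x0d len=7 : 8a d2 18 61 ed ba b5
[1] 0x17->0x02 len=5 : a3 0a 8d 90 da
[2] 0x06->0x1b len=5 : da 61 ed ba b5
[3] 0x14->0x0a len=3 : 53 2b 4f
[4] 0x18->0x04 len=7 : 0a 8d 90 da 61 ed ba
[5] 0x13->0x10 len=2 : b5 53
query mem[0x11]=0x53, mem[0x10]=0xb5, mem[0x08]=0x61, mem[0x15]=0x2b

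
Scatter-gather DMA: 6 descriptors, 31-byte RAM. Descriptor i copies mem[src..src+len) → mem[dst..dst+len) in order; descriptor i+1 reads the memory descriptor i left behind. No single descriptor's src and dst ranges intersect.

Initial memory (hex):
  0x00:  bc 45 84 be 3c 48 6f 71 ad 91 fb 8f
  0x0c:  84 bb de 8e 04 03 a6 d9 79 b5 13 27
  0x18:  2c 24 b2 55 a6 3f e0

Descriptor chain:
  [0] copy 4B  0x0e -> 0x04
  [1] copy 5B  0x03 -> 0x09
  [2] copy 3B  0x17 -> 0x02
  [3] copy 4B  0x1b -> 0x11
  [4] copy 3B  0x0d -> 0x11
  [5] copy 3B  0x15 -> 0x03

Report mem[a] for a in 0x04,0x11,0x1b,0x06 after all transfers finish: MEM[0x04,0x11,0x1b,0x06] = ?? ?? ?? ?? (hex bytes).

D0: mem[0x04..0x07] <- [de 8e 04 03]
D1: mem[0x09..0x0d] <- [be de 8e 04 03]
D2: mem[0x02..0x04] <- [27 2c 24]
D3: mem[0x11..0x14] <- [55 a6 3f e0]
D4: mem[0x11..0x13] <- [03 de 8e]
D5: mem[0x03..0x05] <- [b5 13 27]
query mem[0x04]=0x13, mem[0x11]=0x03, mem[0x1b]=0x55, mem[0x06]=0x04

MEM[0x04,0x11,0x1b,0x06] = 13 03 55 04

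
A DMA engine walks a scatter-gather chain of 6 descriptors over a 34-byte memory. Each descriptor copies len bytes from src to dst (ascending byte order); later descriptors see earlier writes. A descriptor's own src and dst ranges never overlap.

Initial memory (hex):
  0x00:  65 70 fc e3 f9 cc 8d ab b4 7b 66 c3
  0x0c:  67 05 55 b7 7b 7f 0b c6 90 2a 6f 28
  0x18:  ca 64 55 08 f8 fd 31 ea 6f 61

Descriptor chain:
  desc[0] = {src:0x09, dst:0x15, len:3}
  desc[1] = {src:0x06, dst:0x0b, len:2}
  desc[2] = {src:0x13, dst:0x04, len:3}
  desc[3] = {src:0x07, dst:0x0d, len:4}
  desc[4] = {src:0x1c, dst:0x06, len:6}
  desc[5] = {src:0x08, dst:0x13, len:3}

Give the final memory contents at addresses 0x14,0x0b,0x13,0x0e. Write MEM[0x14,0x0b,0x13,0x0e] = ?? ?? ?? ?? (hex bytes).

D0: mem[0x15..0x17] <- [7b 66 c3]
D1: mem[0x0b..0x0c] <- [8d ab]
D2: mem[0x04..0x06] <- [c6 90 7b]
D3: mem[0x0d..0x10] <- [ab b4 7b 66]
D4: mem[0x06..0x0b] <- [f8 fd 31 ea 6f 61]
D5: mem[0x13..0x15] <- [31 ea 6f]
query mem[0x14]=0xea, mem[0x0b]=0x61, mem[0x13]=0x31, mem[0x0e]=0xb4

MEM[0x14,0x0b,0x13,0x0e] = ea 61 31 b4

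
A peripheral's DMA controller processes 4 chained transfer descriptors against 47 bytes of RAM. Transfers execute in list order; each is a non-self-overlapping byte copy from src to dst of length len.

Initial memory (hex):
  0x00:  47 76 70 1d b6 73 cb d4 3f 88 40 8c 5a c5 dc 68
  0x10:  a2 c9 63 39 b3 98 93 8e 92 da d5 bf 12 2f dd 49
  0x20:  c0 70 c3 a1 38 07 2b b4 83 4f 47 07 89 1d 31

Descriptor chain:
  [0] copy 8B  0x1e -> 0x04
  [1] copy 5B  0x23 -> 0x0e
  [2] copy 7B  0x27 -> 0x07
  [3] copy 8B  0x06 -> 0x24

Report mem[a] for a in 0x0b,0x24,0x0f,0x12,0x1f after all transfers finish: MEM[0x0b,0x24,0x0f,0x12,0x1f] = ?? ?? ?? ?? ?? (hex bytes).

#0 dst[0x04+8] := {0xdd,0x49,0xc0,0x70,0xc3,0xa1,0x38,0x07}
#1 dst[0x0e+5] := {0xa1,0x38,0x07,0x2b,0xb4}
#2 dst[0x07+7] := {0xb4,0x83,0x4f,0x47,0x07,0x89,0x1d}
#3 dst[0x24+8] := {0xc0,0xb4,0x83,0x4f,0x47,0x07,0x89,0x1d}
query mem[0x0b]=0x07, mem[0x24]=0xc0, mem[0x0f]=0x38, mem[0x12]=0xb4, mem[0x1f]=0x49

MEM[0x0b,0x24,0x0f,0x12,0x1f] = 07 c0 38 b4 49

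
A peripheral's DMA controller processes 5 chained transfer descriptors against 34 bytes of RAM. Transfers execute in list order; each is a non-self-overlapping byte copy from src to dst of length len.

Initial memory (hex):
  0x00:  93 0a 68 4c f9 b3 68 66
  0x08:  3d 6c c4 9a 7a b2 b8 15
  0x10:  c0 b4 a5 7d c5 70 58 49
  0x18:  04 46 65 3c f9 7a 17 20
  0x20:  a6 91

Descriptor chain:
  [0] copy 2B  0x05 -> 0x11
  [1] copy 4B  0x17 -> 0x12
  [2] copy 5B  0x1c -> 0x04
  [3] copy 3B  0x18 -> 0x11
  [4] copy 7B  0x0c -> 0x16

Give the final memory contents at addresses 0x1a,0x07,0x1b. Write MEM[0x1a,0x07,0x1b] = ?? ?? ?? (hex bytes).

MEM[0x1a,0x07,0x1b] = c0 20 04

#0 dst[0x11+2] := {0xb3,0x68}
#1 dst[0x12+4] := {0x49,0x04,0x46,0x65}
#2 dst[0x04+5] := {0xf9,0x7a,0x17,0x20,0xa6}
#3 dst[0x11+3] := {0x04,0x46,0x65}
#4 dst[0x16+7] := {0x7a,0xb2,0xb8,0x15,0xc0,0x04,0x46}
query mem[0x1a]=0xc0, mem[0x07]=0x20, mem[0x1b]=0x04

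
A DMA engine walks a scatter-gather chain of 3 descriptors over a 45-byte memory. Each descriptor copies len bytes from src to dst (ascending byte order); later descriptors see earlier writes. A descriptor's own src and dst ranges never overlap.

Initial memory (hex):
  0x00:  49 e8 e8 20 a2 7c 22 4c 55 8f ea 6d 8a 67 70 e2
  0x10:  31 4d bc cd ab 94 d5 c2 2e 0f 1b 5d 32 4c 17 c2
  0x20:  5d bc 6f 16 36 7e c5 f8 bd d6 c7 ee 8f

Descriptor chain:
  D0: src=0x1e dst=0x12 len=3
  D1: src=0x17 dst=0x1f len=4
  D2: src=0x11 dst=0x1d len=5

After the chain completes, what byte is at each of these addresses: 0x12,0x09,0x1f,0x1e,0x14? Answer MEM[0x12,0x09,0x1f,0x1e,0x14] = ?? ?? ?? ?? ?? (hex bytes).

[0] 0x1e->0x12 len=3 : 17 c2 5d
[1] 0x17->0x1f len=4 : c2 2e 0f 1b
[2] 0x11->0x1d len=5 : 4d 17 c2 5d 94
query mem[0x12]=0x17, mem[0x09]=0x8f, mem[0x1f]=0xc2, mem[0x1e]=0x17, mem[0x14]=0x5d

MEM[0x12,0x09,0x1f,0x1e,0x14] = 17 8f c2 17 5d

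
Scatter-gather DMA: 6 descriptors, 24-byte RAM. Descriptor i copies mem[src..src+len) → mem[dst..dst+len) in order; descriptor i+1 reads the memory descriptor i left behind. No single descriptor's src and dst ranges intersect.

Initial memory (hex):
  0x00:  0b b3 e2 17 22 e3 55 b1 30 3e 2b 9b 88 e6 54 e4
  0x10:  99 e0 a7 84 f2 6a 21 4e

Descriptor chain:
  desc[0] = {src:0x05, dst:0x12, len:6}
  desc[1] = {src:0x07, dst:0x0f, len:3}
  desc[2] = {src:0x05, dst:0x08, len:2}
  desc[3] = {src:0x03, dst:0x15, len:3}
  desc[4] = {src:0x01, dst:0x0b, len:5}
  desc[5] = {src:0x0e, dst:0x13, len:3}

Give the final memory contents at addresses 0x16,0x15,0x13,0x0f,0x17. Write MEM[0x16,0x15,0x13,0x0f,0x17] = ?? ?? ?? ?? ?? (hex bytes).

D0: mem[0x12..0x17] <- [e3 55 b1 30 3e 2b]
D1: mem[0x0f..0x11] <- [b1 30 3e]
D2: mem[0x08..0x09] <- [e3 55]
D3: mem[0x15..0x17] <- [17 22 e3]
D4: mem[0x0b..0x0f] <- [b3 e2 17 22 e3]
D5: mem[0x13..0x15] <- [22 e3 30]
query mem[0x16]=0x22, mem[0x15]=0x30, mem[0x13]=0x22, mem[0x0f]=0xe3, mem[0x17]=0xe3

MEM[0x16,0x15,0x13,0x0f,0x17] = 22 30 22 e3 e3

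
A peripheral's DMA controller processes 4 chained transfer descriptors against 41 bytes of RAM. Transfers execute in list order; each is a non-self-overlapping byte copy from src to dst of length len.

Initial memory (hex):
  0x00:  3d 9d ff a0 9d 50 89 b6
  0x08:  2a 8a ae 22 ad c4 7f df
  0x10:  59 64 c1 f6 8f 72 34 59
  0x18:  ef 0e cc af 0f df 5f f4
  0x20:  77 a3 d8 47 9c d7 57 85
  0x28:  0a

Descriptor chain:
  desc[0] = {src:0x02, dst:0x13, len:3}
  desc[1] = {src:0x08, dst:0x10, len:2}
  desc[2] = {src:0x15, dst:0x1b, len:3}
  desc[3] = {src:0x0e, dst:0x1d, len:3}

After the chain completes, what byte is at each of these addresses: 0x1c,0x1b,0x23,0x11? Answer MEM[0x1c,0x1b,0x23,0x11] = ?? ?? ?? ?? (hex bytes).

MEM[0x1c,0x1b,0x23,0x11] = 34 9d 47 8a

  after D0: wrote 3B at 0x13 = ffa09d
  after D1: wrote 2B at 0x10 = 2a8a
  after D2: wrote 3B at 0x1b = 9d3459
  after D3: wrote 3B at 0x1d = 7fdf2a
query mem[0x1c]=0x34, mem[0x1b]=0x9d, mem[0x23]=0x47, mem[0x11]=0x8a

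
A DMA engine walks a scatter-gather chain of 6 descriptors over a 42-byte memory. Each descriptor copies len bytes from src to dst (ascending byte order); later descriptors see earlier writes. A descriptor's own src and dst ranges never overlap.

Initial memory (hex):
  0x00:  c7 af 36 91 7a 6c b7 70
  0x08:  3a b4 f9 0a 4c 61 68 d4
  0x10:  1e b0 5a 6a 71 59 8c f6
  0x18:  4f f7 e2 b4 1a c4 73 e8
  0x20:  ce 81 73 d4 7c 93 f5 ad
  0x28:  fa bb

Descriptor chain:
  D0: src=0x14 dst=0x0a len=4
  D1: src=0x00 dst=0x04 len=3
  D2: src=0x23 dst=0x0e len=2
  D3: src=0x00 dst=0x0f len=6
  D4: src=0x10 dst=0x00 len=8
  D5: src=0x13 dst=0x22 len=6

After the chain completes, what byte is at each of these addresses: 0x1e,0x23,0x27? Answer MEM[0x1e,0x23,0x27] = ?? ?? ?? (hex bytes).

MEM[0x1e,0x23,0x27] = 73 af 4f

  after D0: wrote 4B at 0x0a = 71598cf6
  after D1: wrote 3B at 0x04 = c7af36
  after D2: wrote 2B at 0x0e = d47c
  after D3: wrote 6B at 0x0f = c7af3691c7af
  after D4: wrote 8B at 0x00 = af3691c7af598cf6
  after D5: wrote 6B at 0x22 = c7af598cf64f
query mem[0x1e]=0x73, mem[0x23]=0xaf, mem[0x27]=0x4f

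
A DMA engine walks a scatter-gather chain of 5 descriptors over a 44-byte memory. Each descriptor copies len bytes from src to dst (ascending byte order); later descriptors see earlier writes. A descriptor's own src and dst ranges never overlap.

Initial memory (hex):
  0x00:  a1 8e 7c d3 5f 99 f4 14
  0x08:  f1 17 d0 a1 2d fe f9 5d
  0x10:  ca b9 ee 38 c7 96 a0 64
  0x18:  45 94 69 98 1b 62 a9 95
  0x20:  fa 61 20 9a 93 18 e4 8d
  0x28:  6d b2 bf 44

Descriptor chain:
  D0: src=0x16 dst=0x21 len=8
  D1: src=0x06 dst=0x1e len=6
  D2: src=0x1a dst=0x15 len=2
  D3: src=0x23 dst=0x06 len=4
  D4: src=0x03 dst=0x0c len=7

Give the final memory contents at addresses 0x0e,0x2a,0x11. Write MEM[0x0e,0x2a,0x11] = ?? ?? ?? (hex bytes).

  after D0: wrote 8B at 0x21 = a064459469981b62
  after D1: wrote 6B at 0x1e = f414f117d0a1
  after D2: wrote 2B at 0x15 = 6998
  after D3: wrote 4B at 0x06 = a1946998
  after D4: wrote 7B at 0x0c = d35f99a1946998
query mem[0x0e]=0x99, mem[0x2a]=0xbf, mem[0x11]=0x69

MEM[0x0e,0x2a,0x11] = 99 bf 69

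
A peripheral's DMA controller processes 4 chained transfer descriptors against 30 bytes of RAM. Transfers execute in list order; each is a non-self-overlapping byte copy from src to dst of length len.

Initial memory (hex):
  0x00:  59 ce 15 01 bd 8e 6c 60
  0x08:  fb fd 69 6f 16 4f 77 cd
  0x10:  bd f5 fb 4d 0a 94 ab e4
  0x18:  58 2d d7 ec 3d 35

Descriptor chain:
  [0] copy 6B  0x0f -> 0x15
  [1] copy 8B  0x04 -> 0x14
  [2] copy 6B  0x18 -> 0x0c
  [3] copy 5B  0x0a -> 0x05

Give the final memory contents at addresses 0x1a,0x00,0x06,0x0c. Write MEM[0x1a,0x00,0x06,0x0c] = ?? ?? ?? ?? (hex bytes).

MEM[0x1a,0x00,0x06,0x0c] = 69 59 6f fb

#0 dst[0x15+6] := {0xcd,0xbd,0xf5,0xfb,0x4d,0x0a}
#1 dst[0x14+8] := {0xbd,0x8e,0x6c,0x60,0xfb,0xfd,0x69,0x6f}
#2 dst[0x0c+6] := {0xfb,0xfd,0x69,0x6f,0x3d,0x35}
#3 dst[0x05+5] := {0x69,0x6f,0xfb,0xfd,0x69}
query mem[0x1a]=0x69, mem[0x00]=0x59, mem[0x06]=0x6f, mem[0x0c]=0xfb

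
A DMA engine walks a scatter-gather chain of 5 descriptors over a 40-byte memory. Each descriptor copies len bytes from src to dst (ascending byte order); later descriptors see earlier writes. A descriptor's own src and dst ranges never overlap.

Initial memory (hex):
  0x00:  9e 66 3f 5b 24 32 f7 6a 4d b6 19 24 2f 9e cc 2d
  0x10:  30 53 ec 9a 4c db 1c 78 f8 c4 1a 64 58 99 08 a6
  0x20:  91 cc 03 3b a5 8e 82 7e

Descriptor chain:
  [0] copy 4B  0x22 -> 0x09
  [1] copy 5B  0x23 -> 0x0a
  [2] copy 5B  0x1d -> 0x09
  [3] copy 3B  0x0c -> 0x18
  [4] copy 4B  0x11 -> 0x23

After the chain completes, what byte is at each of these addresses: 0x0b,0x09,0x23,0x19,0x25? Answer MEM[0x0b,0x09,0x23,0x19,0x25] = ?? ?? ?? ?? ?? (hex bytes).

MEM[0x0b,0x09,0x23,0x19,0x25] = a6 99 53 cc 9a

D0: mem[0x09..0x0c] <- [03 3b a5 8e]
D1: mem[0x0a..0x0e] <- [3b a5 8e 82 7e]
D2: mem[0x09..0x0d] <- [99 08 a6 91 cc]
D3: mem[0x18..0x1a] <- [91 cc 7e]
D4: mem[0x23..0x26] <- [53 ec 9a 4c]
query mem[0x0b]=0xa6, mem[0x09]=0x99, mem[0x23]=0x53, mem[0x19]=0xcc, mem[0x25]=0x9a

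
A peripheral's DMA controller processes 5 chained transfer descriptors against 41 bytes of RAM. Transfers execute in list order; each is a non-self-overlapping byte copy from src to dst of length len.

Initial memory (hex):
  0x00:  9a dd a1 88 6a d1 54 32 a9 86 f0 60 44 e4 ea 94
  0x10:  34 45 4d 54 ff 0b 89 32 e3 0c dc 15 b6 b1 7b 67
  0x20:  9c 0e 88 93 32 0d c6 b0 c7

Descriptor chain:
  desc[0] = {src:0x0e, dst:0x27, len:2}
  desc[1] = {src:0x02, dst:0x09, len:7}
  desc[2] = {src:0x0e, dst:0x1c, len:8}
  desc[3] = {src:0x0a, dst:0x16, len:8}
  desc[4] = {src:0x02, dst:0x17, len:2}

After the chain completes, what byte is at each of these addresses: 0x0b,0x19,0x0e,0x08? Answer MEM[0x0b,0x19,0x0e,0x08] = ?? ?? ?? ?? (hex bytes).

MEM[0x0b,0x19,0x0e,0x08] = 6a 54 32 a9

#0 dst[0x27+2] := {0xea,0x94}
#1 dst[0x09+7] := {0xa1,0x88,0x6a,0xd1,0x54,0x32,0xa9}
#2 dst[0x1c+8] := {0x32,0xa9,0x34,0x45,0x4d,0x54,0xff,0x0b}
#3 dst[0x16+8] := {0x88,0x6a,0xd1,0x54,0x32,0xa9,0x34,0x45}
#4 dst[0x17+2] := {0xa1,0x88}
query mem[0x0b]=0x6a, mem[0x19]=0x54, mem[0x0e]=0x32, mem[0x08]=0xa9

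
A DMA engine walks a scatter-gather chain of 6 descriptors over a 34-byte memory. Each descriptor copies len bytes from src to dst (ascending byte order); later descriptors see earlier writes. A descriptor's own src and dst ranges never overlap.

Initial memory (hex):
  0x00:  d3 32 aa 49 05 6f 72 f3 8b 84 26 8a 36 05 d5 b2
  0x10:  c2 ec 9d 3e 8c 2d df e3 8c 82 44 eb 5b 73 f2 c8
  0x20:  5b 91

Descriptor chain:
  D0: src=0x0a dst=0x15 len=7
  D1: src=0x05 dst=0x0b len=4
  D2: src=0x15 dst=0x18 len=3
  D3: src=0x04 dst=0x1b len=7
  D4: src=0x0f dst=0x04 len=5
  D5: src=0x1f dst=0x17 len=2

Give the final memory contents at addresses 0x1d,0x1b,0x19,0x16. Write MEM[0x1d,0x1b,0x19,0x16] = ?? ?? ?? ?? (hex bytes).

MEM[0x1d,0x1b,0x19,0x16] = 72 05 8a 8a

  after D0: wrote 7B at 0x15 = 268a3605d5b2c2
  after D1: wrote 4B at 0x0b = 6f72f38b
  after D2: wrote 3B at 0x18 = 268a36
  after D3: wrote 7B at 0x1b = 056f72f38b8426
  after D4: wrote 5B at 0x04 = b2c2ec9d3e
  after D5: wrote 2B at 0x17 = 8b84
query mem[0x1d]=0x72, mem[0x1b]=0x05, mem[0x19]=0x8a, mem[0x16]=0x8a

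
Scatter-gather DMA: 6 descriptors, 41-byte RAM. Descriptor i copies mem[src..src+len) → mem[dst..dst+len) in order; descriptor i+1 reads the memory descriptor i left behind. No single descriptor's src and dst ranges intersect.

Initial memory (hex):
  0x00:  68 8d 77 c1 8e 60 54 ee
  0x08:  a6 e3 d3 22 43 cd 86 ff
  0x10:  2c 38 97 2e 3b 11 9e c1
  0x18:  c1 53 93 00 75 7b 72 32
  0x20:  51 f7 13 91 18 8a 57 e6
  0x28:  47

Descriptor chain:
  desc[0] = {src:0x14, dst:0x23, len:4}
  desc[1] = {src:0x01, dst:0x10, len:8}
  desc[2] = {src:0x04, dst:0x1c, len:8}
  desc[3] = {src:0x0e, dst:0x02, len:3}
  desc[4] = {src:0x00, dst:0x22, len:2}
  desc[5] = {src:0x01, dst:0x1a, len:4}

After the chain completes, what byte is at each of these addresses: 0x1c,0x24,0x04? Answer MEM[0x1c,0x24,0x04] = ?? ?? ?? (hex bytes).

  after D0: wrote 4B at 0x23 = 3b119ec1
  after D1: wrote 8B at 0x10 = 8d77c18e6054eea6
  after D2: wrote 8B at 0x1c = 8e6054eea6e3d322
  after D3: wrote 3B at 0x02 = 86ff8d
  after D4: wrote 2B at 0x22 = 688d
  after D5: wrote 4B at 0x1a = 8d86ff8d
query mem[0x1c]=0xff, mem[0x24]=0x11, mem[0x04]=0x8d

MEM[0x1c,0x24,0x04] = ff 11 8d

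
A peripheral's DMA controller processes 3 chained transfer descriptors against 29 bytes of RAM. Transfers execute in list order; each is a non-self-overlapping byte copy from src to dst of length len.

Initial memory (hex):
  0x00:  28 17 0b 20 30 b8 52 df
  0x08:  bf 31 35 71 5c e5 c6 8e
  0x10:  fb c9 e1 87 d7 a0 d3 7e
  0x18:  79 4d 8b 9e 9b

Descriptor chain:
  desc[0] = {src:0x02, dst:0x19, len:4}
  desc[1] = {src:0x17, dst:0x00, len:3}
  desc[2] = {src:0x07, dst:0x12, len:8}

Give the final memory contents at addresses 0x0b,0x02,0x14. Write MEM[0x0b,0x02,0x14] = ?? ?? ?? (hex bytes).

MEM[0x0b,0x02,0x14] = 71 0b 31

#0 dst[0x19+4] := {0x0b,0x20,0x30,0xb8}
#1 dst[0x00+3] := {0x7e,0x79,0x0b}
#2 dst[0x12+8] := {0xdf,0xbf,0x31,0x35,0x71,0x5c,0xe5,0xc6}
query mem[0x0b]=0x71, mem[0x02]=0x0b, mem[0x14]=0x31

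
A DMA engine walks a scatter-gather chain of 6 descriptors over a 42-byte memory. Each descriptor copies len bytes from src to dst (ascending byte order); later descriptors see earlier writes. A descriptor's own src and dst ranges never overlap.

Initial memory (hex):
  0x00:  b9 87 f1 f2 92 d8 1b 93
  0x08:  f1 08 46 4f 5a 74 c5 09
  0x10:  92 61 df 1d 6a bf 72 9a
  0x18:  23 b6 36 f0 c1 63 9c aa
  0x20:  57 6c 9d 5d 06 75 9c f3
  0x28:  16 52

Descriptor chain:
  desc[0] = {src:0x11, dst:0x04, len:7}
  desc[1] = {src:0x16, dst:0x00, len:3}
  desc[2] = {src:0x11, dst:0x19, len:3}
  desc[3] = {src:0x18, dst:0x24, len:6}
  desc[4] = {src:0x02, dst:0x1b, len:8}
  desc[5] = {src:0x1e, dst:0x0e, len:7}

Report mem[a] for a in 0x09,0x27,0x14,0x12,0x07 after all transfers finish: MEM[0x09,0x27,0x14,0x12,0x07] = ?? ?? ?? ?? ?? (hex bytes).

MEM[0x09,0x27,0x14,0x12,0x07] = 72 1d 23 72 6a

D0: mem[0x04..0x0a] <- [61 df 1d 6a bf 72 9a]
D1: mem[0x00..0x02] <- [72 9a 23]
D2: mem[0x19..0x1b] <- [61 df 1d]
D3: mem[0x24..0x29] <- [23 61 df 1d c1 63]
D4: mem[0x1b..0x22] <- [23 f2 61 df 1d 6a bf 72]
D5: mem[0x0e..0x14] <- [df 1d 6a bf 72 5d 23]
query mem[0x09]=0x72, mem[0x27]=0x1d, mem[0x14]=0x23, mem[0x12]=0x72, mem[0x07]=0x6a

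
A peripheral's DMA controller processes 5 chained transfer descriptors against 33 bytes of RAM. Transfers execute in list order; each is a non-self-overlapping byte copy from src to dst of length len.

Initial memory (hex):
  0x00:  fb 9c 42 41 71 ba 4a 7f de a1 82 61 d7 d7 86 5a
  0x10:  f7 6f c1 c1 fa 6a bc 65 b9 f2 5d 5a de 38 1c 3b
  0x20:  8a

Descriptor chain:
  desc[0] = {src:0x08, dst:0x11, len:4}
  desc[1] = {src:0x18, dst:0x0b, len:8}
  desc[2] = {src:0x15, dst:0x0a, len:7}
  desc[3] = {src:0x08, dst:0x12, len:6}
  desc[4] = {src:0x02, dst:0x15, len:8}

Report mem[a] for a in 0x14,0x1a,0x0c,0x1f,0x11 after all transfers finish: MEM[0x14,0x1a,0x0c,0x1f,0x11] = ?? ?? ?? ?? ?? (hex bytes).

  after D0: wrote 4B at 0x11 = dea18261
  after D1: wrote 8B at 0x0b = b9f25d5ade381c3b
  after D2: wrote 7B at 0x0a = 6abc65b9f25d5a
  after D3: wrote 6B at 0x12 = dea16abc65b9
  after D4: wrote 8B at 0x15 = 424171ba4a7fdea1
query mem[0x14]=0x6a, mem[0x1a]=0x7f, mem[0x0c]=0x65, mem[0x1f]=0x3b, mem[0x11]=0x1c

MEM[0x14,0x1a,0x0c,0x1f,0x11] = 6a 7f 65 3b 1c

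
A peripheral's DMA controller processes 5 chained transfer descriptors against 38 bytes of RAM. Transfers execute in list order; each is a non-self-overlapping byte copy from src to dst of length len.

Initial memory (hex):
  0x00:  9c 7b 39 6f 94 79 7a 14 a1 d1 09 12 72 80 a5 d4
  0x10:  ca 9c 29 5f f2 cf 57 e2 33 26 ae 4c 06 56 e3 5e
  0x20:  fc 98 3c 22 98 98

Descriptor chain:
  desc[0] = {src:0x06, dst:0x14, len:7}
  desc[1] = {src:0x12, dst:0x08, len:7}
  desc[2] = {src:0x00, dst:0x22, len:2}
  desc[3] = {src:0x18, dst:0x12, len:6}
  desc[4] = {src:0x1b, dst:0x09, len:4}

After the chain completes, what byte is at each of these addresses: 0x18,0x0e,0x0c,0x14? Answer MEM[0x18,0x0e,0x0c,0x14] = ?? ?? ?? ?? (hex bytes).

MEM[0x18,0x0e,0x0c,0x14] = 09 09 e3 72

#0 dst[0x14+7] := {0x7a,0x14,0xa1,0xd1,0x09,0x12,0x72}
#1 dst[0x08+7] := {0x29,0x5f,0x7a,0x14,0xa1,0xd1,0x09}
#2 dst[0x22+2] := {0x9c,0x7b}
#3 dst[0x12+6] := {0x09,0x12,0x72,0x4c,0x06,0x56}
#4 dst[0x09+4] := {0x4c,0x06,0x56,0xe3}
query mem[0x18]=0x09, mem[0x0e]=0x09, mem[0x0c]=0xe3, mem[0x14]=0x72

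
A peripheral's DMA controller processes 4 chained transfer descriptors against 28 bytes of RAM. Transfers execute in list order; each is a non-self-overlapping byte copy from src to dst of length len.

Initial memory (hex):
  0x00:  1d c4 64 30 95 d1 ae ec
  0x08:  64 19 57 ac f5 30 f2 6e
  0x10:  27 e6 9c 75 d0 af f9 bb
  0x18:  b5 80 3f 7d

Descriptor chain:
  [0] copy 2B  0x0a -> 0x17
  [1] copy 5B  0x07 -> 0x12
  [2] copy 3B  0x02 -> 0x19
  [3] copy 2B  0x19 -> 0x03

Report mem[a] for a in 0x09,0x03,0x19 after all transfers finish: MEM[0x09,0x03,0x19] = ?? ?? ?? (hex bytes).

D0: mem[0x17..0x18] <- [57 ac]
D1: mem[0x12..0x16] <- [ec 64 19 57 ac]
D2: mem[0x19..0x1b] <- [64 30 95]
D3: mem[0x03..0x04] <- [64 30]
query mem[0x09]=0x19, mem[0x03]=0x64, mem[0x19]=0x64

MEM[0x09,0x03,0x19] = 19 64 64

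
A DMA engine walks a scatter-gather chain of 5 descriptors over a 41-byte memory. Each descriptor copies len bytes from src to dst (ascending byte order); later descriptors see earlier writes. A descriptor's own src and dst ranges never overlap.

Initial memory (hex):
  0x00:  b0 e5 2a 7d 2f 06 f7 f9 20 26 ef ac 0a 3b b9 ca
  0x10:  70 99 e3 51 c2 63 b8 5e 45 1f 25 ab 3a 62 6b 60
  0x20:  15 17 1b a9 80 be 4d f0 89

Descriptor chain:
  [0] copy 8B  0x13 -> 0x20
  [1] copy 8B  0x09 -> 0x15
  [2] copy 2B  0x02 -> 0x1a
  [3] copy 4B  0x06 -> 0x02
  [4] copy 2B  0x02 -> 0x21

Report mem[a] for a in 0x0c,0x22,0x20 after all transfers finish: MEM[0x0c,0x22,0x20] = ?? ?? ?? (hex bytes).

  after D0: wrote 8B at 0x20 = 51c263b85e451f25
  after D1: wrote 8B at 0x15 = 26efac0a3bb9ca70
  after D2: wrote 2B at 0x1a = 2a7d
  after D3: wrote 4B at 0x02 = f7f92026
  after D4: wrote 2B at 0x21 = f7f9
query mem[0x0c]=0x0a, mem[0x22]=0xf9, mem[0x20]=0x51

MEM[0x0c,0x22,0x20] = 0a f9 51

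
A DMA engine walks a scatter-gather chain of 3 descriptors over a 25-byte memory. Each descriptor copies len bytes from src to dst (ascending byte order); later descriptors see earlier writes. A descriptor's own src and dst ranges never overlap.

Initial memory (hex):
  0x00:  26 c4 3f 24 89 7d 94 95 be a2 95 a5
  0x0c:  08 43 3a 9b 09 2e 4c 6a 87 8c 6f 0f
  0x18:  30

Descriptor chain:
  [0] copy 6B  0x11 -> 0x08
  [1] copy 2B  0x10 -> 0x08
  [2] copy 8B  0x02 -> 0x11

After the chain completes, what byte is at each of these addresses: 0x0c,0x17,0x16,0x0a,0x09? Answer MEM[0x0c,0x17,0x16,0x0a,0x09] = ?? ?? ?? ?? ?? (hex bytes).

#0 dst[0x08+6] := {0x2e,0x4c,0x6a,0x87,0x8c,0x6f}
#1 dst[0x08+2] := {0x09,0x2e}
#2 dst[0x11+8] := {0x3f,0x24,0x89,0x7d,0x94,0x95,0x09,0x2e}
query mem[0x0c]=0x8c, mem[0x17]=0x09, mem[0x16]=0x95, mem[0x0a]=0x6a, mem[0x09]=0x2e

MEM[0x0c,0x17,0x16,0x0a,0x09] = 8c 09 95 6a 2e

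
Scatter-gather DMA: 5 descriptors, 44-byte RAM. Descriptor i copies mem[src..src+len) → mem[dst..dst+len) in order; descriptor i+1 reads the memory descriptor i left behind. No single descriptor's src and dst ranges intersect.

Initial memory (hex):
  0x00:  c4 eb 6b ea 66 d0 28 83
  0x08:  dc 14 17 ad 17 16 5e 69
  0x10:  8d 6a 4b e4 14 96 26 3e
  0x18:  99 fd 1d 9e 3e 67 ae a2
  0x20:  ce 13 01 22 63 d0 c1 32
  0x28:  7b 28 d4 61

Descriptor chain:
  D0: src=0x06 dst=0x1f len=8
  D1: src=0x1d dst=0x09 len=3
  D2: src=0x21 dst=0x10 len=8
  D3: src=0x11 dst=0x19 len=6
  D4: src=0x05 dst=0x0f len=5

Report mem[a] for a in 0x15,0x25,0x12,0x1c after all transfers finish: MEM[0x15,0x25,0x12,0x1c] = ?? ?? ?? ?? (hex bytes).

#0 dst[0x1f+8] := {0x28,0x83,0xdc,0x14,0x17,0xad,0x17,0x16}
#1 dst[0x09+3] := {0x67,0xae,0x28}
#2 dst[0x10+8] := {0xdc,0x14,0x17,0xad,0x17,0x16,0x32,0x7b}
#3 dst[0x19+6] := {0x14,0x17,0xad,0x17,0x16,0x32}
#4 dst[0x0f+5] := {0xd0,0x28,0x83,0xdc,0x67}
query mem[0x15]=0x16, mem[0x25]=0x17, mem[0x12]=0xdc, mem[0x1c]=0x17

MEM[0x15,0x25,0x12,0x1c] = 16 17 dc 17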